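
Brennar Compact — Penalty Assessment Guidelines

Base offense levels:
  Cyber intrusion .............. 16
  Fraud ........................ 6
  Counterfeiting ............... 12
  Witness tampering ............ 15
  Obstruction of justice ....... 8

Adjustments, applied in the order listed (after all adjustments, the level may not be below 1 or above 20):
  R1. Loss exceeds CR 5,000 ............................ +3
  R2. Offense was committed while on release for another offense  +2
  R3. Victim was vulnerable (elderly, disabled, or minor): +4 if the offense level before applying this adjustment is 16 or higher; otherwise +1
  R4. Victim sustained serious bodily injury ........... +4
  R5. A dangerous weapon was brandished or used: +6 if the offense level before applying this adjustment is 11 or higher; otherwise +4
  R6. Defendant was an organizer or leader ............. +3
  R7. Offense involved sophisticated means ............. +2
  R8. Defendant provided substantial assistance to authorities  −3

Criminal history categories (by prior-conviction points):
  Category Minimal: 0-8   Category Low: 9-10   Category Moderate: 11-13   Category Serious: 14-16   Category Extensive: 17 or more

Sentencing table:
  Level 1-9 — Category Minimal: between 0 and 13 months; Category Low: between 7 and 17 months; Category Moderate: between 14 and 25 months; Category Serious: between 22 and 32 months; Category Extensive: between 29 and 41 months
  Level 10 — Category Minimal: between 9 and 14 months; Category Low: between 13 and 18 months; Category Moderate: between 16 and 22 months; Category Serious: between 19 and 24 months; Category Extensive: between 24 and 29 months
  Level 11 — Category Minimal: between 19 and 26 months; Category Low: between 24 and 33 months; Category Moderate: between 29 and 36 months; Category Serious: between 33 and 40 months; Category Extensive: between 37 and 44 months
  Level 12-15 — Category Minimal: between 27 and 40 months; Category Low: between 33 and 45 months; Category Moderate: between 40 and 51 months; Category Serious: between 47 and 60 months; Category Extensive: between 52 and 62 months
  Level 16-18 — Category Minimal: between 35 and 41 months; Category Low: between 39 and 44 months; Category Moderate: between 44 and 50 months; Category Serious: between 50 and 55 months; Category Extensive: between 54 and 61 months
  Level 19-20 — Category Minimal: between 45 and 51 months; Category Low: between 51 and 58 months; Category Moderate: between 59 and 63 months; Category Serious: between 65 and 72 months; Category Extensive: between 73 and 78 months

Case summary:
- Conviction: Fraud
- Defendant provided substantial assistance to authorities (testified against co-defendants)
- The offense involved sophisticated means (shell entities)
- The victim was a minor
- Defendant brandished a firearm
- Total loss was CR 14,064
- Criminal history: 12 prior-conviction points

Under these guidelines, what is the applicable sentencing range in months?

Base offense level for fraud: 6.
R1 applies: 6 + 3 = 9.
R2 does not apply.
R3 applies (level before this adjustment is 9 < 16, so +1): 9 + 1 = 10.
R5 applies (level before this adjustment is 10 < 11, so +4): 10 + 4 = 14.
R7 applies: 14 + 2 = 16.
R8 applies: 16 − 3 = 13.
Final offense level: 13.
Criminal history: 12 prior points → Category Moderate (11-13).
Level 13 falls in the 12-15 band.
Grid: Level 12-15 × Category Moderate = 40-51 months.

40-51 months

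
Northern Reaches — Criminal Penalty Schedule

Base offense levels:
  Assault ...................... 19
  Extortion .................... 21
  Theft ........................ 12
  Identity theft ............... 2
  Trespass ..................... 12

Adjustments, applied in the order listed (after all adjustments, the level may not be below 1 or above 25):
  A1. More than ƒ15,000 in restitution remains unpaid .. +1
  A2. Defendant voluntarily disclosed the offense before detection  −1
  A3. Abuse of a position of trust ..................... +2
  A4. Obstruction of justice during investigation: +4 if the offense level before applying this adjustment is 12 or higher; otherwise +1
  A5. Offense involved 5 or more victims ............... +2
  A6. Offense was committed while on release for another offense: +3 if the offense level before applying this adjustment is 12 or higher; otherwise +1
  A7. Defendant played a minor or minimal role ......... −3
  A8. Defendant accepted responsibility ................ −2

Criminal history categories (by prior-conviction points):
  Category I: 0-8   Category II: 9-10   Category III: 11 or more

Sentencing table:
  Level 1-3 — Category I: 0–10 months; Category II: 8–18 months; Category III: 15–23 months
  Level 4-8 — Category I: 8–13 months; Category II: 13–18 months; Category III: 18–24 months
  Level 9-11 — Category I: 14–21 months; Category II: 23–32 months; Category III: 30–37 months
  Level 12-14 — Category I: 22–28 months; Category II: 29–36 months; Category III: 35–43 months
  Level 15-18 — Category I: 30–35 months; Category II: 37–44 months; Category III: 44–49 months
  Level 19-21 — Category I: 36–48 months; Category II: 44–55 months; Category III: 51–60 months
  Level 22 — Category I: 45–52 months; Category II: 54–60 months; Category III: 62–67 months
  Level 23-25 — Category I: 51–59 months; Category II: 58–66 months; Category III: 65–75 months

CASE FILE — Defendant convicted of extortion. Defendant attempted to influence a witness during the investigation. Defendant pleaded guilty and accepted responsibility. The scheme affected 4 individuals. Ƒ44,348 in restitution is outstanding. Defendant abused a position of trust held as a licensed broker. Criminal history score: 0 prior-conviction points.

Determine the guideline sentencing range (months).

Base offense level for extortion: 21.
A1 applies: 21 + 1 = 22.
A3 applies: 22 + 2 = 24.
A4 applies (level before this adjustment is 24 ≥ 12, so +4): 24 + 4 = 28.
A8 applies: 28 − 2 = 26.
Level 26 exceeds the maximum of 25; capped at 25.
Final offense level: 25.
Criminal history: 0 prior points → Category I (0-8).
Level 25 falls in the 23-25 band.
Grid: Level 23-25 × Category I = 51-59 months.

51-59 months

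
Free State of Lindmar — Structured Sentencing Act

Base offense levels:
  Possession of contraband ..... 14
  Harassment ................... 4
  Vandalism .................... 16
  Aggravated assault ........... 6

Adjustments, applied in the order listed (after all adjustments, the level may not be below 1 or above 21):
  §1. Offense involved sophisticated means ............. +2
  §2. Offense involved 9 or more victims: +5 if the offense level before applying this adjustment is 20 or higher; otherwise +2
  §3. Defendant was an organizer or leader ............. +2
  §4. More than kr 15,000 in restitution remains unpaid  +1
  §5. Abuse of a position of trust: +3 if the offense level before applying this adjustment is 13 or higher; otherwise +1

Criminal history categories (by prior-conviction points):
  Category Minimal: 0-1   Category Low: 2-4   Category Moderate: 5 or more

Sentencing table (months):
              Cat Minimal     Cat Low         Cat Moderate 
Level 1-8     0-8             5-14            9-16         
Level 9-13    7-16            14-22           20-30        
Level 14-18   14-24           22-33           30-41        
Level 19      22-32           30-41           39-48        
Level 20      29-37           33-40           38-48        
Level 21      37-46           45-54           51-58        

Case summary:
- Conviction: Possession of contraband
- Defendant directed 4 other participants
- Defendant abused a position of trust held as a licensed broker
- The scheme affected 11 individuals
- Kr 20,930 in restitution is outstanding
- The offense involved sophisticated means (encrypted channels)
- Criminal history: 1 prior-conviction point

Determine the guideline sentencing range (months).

Base offense level for possession of contraband: 14.
§1 applies: 14 + 2 = 16.
§2 applies (level before this adjustment is 16 < 20, so +2): 16 + 2 = 18.
§3 applies: 18 + 2 = 20.
§4 applies: 20 + 1 = 21.
§5 applies (level before this adjustment is 21 ≥ 13, so +3): 21 + 3 = 24.
Level 24 exceeds the maximum of 21; capped at 21.
Final offense level: 21.
Criminal history: 1 prior point → Category Minimal (0-1).
Level 21 falls in the 21 band.
Grid: Level 21 × Category Minimal = 37-46 months.

37-46 months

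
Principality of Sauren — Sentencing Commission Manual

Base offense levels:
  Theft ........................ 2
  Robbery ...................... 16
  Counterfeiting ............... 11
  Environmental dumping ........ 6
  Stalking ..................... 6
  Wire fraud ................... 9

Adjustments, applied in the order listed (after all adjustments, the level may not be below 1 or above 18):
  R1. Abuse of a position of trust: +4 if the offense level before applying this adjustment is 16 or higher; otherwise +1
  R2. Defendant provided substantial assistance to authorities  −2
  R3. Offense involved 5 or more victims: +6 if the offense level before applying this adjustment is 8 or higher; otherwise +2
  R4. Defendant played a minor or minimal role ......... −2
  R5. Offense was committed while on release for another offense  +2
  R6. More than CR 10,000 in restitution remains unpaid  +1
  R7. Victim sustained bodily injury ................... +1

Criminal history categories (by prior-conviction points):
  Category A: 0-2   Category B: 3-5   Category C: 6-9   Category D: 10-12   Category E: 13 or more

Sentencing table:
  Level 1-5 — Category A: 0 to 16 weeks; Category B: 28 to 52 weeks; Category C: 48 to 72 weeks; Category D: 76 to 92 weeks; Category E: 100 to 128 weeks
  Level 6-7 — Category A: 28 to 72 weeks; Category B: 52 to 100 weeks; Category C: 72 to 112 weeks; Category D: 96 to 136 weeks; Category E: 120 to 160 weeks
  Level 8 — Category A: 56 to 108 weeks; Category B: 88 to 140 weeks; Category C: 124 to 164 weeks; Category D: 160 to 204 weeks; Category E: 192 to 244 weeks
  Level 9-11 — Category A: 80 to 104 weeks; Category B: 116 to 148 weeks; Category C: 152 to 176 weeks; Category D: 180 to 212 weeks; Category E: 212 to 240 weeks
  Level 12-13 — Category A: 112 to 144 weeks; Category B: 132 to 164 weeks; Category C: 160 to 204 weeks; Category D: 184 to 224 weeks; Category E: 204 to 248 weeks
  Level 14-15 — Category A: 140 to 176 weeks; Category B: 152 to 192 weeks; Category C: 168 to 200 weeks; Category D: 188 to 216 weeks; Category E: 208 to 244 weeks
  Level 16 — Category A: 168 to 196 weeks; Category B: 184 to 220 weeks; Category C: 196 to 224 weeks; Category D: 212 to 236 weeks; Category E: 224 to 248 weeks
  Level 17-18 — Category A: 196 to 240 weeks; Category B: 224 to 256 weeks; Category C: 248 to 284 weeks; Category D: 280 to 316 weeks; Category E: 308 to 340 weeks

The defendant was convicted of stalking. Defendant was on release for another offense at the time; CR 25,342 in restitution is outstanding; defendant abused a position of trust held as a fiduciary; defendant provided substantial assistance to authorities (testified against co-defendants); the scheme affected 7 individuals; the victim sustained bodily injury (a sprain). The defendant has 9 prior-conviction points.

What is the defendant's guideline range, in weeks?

152-176 weeks

Base offense level for stalking: 6.
R1 applies (level before this adjustment is 6 < 16, so +1): 6 + 1 = 7.
R2 applies: 7 − 2 = 5.
R3 applies (level before this adjustment is 5 < 8, so +2): 5 + 2 = 7.
R4 does not apply.
R5 applies: 7 + 2 = 9.
R6 applies: 9 + 1 = 10.
R7 applies: 10 + 1 = 11.
Final offense level: 11.
Criminal history: 9 prior points → Category C (6-9).
Level 11 falls in the 9-11 band.
Grid: Level 9-11 × Category C = 152-176 weeks.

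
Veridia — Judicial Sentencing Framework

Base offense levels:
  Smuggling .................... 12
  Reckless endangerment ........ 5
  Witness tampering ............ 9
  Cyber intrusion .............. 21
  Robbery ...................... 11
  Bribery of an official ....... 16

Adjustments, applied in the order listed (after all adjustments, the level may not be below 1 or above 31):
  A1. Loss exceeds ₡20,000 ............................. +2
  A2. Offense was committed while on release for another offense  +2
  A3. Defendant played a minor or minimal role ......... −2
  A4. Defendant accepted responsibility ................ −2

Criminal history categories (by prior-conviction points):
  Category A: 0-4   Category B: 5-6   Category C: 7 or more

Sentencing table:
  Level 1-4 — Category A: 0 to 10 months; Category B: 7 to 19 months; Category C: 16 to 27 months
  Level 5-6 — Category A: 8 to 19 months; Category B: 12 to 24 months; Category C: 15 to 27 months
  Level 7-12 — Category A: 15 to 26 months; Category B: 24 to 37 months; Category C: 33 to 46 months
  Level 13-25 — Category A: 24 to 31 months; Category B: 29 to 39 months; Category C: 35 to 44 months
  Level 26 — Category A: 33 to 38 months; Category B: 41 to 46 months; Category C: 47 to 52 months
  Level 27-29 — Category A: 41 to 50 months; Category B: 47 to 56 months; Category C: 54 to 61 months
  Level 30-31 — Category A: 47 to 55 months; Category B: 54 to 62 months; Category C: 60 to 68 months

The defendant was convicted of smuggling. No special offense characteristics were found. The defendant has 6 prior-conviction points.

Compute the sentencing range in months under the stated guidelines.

24-37 months

Base offense level for smuggling: 12.
Final offense level: 12.
Criminal history: 6 prior points → Category B (5-6).
Level 12 falls in the 7-12 band.
Grid: Level 7-12 × Category B = 24-37 months.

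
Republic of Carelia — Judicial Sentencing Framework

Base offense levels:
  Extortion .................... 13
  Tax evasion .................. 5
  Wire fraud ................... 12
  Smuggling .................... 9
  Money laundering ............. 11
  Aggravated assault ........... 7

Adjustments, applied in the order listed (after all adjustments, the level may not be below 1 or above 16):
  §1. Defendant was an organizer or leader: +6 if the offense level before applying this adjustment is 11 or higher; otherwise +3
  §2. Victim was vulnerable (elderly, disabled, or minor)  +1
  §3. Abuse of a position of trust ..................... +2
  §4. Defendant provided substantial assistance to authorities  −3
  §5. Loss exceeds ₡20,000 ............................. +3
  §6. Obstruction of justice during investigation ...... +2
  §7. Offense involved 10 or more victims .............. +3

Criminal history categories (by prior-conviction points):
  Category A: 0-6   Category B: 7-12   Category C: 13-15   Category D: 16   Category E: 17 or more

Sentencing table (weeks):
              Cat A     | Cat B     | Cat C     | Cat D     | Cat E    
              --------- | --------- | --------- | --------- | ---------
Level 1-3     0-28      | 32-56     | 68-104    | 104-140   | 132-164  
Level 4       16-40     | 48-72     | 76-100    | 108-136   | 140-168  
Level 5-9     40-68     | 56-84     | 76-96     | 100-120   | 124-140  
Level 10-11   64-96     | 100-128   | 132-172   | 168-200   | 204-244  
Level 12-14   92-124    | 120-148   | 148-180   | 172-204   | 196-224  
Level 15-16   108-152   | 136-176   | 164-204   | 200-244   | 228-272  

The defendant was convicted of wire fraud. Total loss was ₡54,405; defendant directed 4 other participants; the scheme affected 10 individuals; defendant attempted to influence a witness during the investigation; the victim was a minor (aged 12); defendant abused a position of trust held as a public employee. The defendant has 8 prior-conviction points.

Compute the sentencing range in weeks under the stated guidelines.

Base offense level for wire fraud: 12.
§1 applies (level before this adjustment is 12 ≥ 11, so +6): 12 + 6 = 18.
§2 applies: 18 + 1 = 19.
§3 applies: 19 + 2 = 21.
§5 applies: 21 + 3 = 24.
§6 applies: 24 + 2 = 26.
§7 applies: 26 + 3 = 29.
Level 29 exceeds the maximum of 16; capped at 16.
Final offense level: 16.
Criminal history: 8 prior points → Category B (7-12).
Level 16 falls in the 15-16 band.
Grid: Level 15-16 × Category B = 136-176 weeks.

136-176 weeks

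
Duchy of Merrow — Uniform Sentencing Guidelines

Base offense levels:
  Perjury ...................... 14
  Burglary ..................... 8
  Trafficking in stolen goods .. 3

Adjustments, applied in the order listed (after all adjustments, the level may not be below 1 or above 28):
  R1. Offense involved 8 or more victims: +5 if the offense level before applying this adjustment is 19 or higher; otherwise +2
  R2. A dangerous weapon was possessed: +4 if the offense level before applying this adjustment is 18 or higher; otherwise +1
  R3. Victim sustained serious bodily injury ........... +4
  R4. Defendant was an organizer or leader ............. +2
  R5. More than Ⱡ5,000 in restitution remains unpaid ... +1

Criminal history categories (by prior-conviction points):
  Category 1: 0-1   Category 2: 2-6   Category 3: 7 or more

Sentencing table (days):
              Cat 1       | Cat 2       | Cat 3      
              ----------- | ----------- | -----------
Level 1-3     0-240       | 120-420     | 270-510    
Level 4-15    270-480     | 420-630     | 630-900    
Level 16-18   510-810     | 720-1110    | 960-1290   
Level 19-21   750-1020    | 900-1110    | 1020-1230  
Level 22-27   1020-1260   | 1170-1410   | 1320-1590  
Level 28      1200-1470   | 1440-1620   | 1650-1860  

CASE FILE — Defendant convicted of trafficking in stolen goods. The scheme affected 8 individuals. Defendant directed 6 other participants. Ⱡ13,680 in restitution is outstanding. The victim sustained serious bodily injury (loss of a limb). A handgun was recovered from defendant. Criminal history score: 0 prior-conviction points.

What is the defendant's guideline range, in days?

270-480 days

Base offense level for trafficking in stolen goods: 3.
R1 applies (level before this adjustment is 3 < 19, so +2): 3 + 2 = 5.
R2 applies (level before this adjustment is 5 < 18, so +1): 5 + 1 = 6.
R3 applies: 6 + 4 = 10.
R4 applies: 10 + 2 = 12.
R5 applies: 12 + 1 = 13.
Final offense level: 13.
Criminal history: 0 prior points → Category 1 (0-1).
Level 13 falls in the 4-15 band.
Grid: Level 4-15 × Category 1 = 270-480 days.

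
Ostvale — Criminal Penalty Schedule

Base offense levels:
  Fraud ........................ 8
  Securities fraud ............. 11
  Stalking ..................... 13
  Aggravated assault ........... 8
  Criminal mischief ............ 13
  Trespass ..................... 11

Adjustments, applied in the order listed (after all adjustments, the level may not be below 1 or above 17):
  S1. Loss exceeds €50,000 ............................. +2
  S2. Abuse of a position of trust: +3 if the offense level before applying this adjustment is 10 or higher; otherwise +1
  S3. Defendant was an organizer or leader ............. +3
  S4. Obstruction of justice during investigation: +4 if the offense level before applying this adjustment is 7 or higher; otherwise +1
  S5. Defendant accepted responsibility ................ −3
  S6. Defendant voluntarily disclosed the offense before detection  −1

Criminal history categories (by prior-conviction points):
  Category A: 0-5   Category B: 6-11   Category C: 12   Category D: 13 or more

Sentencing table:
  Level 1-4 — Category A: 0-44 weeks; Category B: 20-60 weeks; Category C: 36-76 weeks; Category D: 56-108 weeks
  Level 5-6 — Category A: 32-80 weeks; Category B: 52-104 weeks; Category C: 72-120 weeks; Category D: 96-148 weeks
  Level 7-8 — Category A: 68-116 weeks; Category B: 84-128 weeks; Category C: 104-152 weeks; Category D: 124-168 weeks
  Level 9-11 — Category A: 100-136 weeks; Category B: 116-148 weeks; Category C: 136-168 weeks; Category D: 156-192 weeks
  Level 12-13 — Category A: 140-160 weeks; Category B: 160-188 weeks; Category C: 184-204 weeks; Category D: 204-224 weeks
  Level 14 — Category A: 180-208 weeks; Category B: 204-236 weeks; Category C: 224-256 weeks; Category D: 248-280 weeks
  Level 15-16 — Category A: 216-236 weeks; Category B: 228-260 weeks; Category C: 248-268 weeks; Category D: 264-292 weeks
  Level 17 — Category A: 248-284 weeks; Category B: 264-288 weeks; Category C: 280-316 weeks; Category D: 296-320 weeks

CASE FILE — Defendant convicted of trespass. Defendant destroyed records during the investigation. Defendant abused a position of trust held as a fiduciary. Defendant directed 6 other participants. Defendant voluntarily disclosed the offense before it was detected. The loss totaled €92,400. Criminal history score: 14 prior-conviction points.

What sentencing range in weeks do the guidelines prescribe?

Base offense level for trespass: 11.
S1 applies: 11 + 2 = 13.
S2 applies (level before this adjustment is 13 ≥ 10, so +3): 13 + 3 = 16.
S3 applies: 16 + 3 = 19.
S4 applies (level before this adjustment is 19 ≥ 7, so +4): 19 + 4 = 23.
S6 applies: 23 − 1 = 22.
Level 22 exceeds the maximum of 17; capped at 17.
Final offense level: 17.
Criminal history: 14 prior points → Category D (13+).
Level 17 falls in the 17 band.
Grid: Level 17 × Category D = 296-320 weeks.

296-320 weeks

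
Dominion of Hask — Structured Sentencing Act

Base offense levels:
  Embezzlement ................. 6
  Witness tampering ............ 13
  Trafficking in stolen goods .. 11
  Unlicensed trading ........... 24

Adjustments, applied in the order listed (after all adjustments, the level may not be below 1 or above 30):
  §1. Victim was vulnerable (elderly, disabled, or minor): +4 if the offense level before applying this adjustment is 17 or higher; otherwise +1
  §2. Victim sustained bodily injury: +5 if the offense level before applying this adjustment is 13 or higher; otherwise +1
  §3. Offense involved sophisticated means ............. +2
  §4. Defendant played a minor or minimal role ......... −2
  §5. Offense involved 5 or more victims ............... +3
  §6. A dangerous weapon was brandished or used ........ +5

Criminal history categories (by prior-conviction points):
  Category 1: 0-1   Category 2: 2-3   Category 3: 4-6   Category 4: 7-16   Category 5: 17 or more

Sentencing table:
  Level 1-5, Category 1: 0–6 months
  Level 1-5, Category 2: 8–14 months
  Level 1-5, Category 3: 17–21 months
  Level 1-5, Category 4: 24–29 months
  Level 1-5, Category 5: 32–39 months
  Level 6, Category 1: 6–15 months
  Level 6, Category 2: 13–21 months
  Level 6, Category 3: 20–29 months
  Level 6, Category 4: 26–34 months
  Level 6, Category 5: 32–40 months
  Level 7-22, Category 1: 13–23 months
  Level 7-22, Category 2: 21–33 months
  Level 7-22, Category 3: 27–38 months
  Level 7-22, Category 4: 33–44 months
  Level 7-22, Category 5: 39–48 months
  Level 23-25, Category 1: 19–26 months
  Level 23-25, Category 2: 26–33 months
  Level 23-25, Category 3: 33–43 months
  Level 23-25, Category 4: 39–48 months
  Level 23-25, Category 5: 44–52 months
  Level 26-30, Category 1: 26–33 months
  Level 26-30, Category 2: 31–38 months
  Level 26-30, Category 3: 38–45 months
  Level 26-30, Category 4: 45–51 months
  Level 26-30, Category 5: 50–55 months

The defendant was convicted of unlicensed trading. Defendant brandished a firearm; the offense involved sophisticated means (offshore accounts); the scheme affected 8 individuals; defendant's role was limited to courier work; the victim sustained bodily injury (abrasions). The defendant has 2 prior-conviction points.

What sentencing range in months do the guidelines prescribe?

31-38 months

Base offense level for unlicensed trading: 24.
§2 applies (level before this adjustment is 24 ≥ 13, so +5): 24 + 5 = 29.
§3 applies: 29 + 2 = 31.
§4 applies: 31 − 2 = 29.
§5 applies: 29 + 3 = 32.
§6 applies: 32 + 5 = 37.
Level 37 exceeds the maximum of 30; capped at 30.
Final offense level: 30.
Criminal history: 2 prior points → Category 2 (2-3).
Level 30 falls in the 26-30 band.
Grid: Level 26-30 × Category 2 = 31-38 months.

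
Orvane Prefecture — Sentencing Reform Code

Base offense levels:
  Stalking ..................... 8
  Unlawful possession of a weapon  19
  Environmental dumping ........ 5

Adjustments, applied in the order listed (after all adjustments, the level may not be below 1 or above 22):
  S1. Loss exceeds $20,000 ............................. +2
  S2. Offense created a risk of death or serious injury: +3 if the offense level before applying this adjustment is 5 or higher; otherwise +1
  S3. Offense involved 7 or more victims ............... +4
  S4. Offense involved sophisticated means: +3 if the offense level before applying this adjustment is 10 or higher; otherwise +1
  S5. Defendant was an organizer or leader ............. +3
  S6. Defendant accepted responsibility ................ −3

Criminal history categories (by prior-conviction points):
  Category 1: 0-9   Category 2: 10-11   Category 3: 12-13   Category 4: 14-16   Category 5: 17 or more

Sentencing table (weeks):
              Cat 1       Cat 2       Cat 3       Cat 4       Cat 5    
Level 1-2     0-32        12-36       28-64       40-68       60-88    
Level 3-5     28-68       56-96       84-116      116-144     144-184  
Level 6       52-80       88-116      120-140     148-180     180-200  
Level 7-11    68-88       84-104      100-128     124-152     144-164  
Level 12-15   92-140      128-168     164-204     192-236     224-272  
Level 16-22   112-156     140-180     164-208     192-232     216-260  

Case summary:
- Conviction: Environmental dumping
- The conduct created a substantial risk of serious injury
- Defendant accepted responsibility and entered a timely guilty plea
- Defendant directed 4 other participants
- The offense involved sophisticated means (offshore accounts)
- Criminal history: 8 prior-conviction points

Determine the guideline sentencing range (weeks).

68-88 weeks

Base offense level for environmental dumping: 5.
S1 does not apply.
S2 applies (level before this adjustment is 5 ≥ 5, so +3): 5 + 3 = 8.
S4 applies (level before this adjustment is 8 < 10, so +1): 8 + 1 = 9.
S5 applies: 9 + 3 = 12.
S6 applies: 12 − 3 = 9.
Final offense level: 9.
Criminal history: 8 prior points → Category 1 (0-9).
Level 9 falls in the 7-11 band.
Grid: Level 7-11 × Category 1 = 68-88 weeks.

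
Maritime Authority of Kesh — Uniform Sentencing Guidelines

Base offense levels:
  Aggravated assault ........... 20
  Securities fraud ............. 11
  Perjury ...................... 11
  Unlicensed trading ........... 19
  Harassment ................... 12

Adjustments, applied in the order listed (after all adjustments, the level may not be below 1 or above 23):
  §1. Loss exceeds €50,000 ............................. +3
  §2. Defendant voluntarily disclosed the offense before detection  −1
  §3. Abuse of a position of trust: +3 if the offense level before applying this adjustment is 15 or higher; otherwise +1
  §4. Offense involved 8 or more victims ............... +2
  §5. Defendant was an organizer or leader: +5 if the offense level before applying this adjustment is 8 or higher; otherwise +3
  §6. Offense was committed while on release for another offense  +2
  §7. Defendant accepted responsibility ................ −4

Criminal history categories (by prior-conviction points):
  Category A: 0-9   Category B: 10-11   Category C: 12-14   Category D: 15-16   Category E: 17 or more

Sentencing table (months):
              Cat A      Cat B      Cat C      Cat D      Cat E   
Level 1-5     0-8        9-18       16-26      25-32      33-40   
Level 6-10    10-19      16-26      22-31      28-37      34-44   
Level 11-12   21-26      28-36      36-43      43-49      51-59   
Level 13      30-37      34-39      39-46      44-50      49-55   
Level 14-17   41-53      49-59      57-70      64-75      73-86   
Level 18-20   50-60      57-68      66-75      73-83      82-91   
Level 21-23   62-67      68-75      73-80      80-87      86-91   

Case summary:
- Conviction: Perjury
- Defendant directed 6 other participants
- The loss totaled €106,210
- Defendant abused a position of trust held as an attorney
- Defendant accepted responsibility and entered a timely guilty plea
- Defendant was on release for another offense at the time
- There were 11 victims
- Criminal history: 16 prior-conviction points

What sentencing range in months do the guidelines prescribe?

Base offense level for perjury: 11.
§1 applies: 11 + 3 = 14.
§2 does not apply.
§3 applies (level before this adjustment is 14 < 15, so +1): 14 + 1 = 15.
§4 applies: 15 + 2 = 17.
§5 applies (level before this adjustment is 17 ≥ 8, so +5): 17 + 5 = 22.
§6 applies: 22 + 2 = 24.
§7 applies: 24 − 4 = 20.
Final offense level: 20.
Criminal history: 16 prior points → Category D (15-16).
Level 20 falls in the 18-20 band.
Grid: Level 18-20 × Category D = 73-83 months.

73-83 months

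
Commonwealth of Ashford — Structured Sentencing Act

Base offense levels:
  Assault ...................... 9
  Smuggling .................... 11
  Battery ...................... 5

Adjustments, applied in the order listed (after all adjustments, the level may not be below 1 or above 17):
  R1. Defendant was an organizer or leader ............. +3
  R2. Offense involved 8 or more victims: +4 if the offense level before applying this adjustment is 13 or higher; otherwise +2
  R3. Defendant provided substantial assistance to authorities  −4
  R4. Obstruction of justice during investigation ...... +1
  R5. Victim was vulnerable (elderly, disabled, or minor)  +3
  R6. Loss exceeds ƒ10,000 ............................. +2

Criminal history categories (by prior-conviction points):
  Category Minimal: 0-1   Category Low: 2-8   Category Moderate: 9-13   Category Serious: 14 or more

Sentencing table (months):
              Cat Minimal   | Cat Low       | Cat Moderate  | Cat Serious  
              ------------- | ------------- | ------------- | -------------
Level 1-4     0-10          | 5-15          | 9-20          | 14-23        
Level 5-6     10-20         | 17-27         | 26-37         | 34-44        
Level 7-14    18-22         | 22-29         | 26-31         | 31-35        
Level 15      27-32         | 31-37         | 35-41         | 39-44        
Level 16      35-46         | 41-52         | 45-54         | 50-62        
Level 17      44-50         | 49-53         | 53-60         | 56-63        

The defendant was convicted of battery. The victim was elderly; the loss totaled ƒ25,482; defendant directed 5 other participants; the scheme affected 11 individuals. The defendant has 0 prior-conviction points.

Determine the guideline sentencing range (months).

27-32 months

Base offense level for battery: 5.
R1 applies: 5 + 3 = 8.
R2 applies (level before this adjustment is 8 < 13, so +2): 8 + 2 = 10.
R4 does not apply.
R5 applies: 10 + 3 = 13.
R6 applies: 13 + 2 = 15.
Final offense level: 15.
Criminal history: 0 prior points → Category Minimal (0-1).
Level 15 falls in the 15 band.
Grid: Level 15 × Category Minimal = 27-32 months.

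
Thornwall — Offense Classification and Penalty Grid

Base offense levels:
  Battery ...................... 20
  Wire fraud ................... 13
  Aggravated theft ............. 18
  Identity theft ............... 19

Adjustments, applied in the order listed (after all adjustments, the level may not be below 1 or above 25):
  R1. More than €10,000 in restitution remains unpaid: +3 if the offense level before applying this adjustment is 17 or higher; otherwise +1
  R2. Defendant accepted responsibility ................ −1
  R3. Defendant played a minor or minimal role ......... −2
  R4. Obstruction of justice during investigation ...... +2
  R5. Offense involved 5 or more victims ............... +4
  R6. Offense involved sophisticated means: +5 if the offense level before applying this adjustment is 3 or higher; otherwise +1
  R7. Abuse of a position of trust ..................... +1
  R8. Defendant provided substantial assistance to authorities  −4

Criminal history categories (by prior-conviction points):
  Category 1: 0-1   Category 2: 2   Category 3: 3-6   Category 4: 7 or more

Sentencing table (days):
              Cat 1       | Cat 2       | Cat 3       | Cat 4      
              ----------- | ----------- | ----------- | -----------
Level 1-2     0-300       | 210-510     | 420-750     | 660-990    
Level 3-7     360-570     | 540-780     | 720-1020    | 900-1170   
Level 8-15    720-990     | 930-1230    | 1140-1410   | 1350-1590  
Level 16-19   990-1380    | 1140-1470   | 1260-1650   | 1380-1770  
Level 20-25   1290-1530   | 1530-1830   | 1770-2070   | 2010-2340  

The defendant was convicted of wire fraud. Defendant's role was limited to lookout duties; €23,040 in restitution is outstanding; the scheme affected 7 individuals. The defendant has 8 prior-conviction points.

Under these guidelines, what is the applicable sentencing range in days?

Base offense level for wire fraud: 13.
R1 applies (level before this adjustment is 13 < 17, so +1): 13 + 1 = 14.
R3 applies: 14 − 2 = 12.
R4 does not apply.
R5 applies: 12 + 4 = 16.
R6 does not apply.
Final offense level: 16.
Criminal history: 8 prior points → Category 4 (7+).
Level 16 falls in the 16-19 band.
Grid: Level 16-19 × Category 4 = 1380-1770 days.

1380-1770 days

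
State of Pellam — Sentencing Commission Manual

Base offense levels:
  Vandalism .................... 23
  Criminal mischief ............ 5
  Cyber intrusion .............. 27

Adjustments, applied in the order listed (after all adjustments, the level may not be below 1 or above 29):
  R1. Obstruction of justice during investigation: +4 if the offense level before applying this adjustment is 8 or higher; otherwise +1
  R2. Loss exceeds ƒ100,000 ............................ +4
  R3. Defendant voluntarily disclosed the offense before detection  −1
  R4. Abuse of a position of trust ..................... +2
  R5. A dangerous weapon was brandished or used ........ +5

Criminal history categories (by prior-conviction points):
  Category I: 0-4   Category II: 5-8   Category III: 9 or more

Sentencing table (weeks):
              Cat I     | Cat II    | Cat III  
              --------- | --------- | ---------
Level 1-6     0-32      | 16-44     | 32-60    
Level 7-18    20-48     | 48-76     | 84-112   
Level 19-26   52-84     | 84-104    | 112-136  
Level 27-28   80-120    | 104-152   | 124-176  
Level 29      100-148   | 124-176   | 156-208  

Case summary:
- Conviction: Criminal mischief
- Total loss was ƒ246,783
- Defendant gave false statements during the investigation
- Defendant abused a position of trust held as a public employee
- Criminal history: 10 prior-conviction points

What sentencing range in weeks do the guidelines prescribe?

84-112 weeks

Base offense level for criminal mischief: 5.
R1 applies (level before this adjustment is 5 < 8, so +1): 5 + 1 = 6.
R2 applies: 6 + 4 = 10.
R3 does not apply.
R4 applies: 10 + 2 = 12.
R5 does not apply.
Final offense level: 12.
Criminal history: 10 prior points → Category III (9+).
Level 12 falls in the 7-18 band.
Grid: Level 7-18 × Category III = 84-112 weeks.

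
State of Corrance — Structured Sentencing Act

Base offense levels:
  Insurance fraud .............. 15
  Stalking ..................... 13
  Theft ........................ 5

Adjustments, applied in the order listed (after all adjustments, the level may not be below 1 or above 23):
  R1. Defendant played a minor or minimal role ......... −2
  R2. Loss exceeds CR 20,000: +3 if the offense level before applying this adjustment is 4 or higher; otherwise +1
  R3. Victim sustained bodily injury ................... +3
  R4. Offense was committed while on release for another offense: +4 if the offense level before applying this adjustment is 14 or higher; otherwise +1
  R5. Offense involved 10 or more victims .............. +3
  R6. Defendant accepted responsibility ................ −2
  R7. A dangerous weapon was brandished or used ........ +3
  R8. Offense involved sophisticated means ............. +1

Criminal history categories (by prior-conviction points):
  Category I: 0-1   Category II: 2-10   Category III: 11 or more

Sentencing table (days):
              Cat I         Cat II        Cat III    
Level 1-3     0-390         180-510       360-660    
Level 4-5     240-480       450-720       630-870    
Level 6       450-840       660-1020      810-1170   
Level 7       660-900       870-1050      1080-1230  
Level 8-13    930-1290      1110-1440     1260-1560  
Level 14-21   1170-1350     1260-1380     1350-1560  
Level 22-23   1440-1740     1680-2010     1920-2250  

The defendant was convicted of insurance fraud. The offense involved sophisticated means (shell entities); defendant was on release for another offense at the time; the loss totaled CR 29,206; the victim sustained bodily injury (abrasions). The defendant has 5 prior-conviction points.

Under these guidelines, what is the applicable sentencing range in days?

1680-2010 days

Base offense level for insurance fraud: 15.
R2 applies (level before this adjustment is 15 ≥ 4, so +3): 15 + 3 = 18.
R3 applies: 18 + 3 = 21.
R4 applies (level before this adjustment is 21 ≥ 14, so +4): 21 + 4 = 25.
R6 does not apply.
R8 applies: 25 + 1 = 26.
Level 26 exceeds the maximum of 23; capped at 23.
Final offense level: 23.
Criminal history: 5 prior points → Category II (2-10).
Level 23 falls in the 22-23 band.
Grid: Level 22-23 × Category II = 1680-2010 days.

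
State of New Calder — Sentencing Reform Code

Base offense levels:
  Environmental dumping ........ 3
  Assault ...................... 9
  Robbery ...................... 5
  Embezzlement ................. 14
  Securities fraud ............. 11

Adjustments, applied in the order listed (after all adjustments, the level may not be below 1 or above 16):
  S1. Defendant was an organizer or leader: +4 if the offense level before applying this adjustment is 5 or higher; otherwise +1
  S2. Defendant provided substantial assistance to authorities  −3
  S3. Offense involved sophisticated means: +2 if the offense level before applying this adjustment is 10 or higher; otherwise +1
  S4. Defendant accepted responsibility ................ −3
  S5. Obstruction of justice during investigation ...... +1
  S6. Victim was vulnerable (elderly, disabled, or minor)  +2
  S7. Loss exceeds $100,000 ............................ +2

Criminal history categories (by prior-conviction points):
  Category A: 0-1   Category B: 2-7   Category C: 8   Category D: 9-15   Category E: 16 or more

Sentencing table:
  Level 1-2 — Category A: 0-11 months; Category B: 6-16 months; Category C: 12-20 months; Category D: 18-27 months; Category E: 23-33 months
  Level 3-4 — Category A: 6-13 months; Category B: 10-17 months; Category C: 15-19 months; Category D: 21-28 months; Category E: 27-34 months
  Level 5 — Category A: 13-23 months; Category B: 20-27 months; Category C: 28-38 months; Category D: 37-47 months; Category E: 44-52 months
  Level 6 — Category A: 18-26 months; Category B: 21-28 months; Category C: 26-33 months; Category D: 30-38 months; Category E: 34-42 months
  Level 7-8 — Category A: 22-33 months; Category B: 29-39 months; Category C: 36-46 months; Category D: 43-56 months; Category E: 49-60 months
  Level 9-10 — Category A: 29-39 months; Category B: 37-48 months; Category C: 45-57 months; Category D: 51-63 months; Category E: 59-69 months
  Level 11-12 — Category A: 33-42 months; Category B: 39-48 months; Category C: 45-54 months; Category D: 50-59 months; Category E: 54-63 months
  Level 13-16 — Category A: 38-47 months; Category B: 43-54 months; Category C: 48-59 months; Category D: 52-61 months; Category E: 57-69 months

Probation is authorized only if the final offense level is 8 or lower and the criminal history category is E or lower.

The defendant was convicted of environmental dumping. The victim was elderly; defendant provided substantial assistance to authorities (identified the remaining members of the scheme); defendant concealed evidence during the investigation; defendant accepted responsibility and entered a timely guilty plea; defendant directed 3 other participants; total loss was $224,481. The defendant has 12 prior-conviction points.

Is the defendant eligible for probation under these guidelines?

Yes

Base offense level for environmental dumping: 3.
S1 applies (level before this adjustment is 3 < 5, so +1): 3 + 1 = 4.
S2 applies: 4 − 3 = 1.
S4 applies: 1 − 3 = -2.
S5 applies: -2 + 1 = -1.
S6 applies: -1 + 2 = 1.
S7 applies: 1 + 2 = 3.
Final offense level: 3.
Criminal history: 12 prior points → Category D (9-15).
Level 3 falls in the 3-4 band.
Grid: Level 3-4 × Category D = 21-28 months.
Probation check: level 3 ≤ 8 and category D ≤ E → eligible.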